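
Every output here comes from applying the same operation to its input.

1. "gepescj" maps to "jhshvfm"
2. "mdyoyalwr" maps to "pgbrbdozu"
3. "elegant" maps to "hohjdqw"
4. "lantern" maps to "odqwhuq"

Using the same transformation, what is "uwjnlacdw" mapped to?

The transformation: shift every letter 3 places forward in the alphabet (wrapping around).
Doing the same to "uwjnlacdw": "xzmqodfgz".

xzmqodfgz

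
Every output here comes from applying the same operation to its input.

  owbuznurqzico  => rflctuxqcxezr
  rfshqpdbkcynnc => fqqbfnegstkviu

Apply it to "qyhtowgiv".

yljzrwkbt

The pattern: reverse the string, then shift every letter 3 places forward in the alphabet (wrapping around).
For "qyhtowgiv", step one produces "vigwothyq"; step two turns that into "yljzrwkbt".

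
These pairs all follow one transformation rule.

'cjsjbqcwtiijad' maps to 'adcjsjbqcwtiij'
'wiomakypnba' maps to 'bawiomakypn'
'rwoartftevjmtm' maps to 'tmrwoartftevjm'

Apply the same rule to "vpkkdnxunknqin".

In each case the input is transformed by: move the last 2 characters to the front (rotate right by 2).
Doing the same to "vpkkdnxunknqin": "invpkkdnxunknq".

invpkkdnxunknq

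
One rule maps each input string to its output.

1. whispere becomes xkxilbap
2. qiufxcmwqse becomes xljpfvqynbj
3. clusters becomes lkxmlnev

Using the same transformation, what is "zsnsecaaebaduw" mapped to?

pnwtuxttvxlgls

Looking at the pairs, the operation is to reverse the string, then shift every letter 7 places backward in the alphabet (wrapping around).
"zsnsecaaebaduw" → "wudabeaacesnsz" → "pnwtuxttvxlgls".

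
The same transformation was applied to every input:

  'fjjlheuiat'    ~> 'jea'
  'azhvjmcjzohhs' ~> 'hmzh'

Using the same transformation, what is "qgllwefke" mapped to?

The rule is to keep one character in every 3, starting at position 3 (positions 3rd, 6th, 9th, ...).
Applying that to "qgllwefke" gives "lee".

lee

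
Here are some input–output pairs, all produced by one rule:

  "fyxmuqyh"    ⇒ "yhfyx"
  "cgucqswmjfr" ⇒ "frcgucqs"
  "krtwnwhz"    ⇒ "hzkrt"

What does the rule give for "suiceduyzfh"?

fhsuiced

What's happening: move the last 2 characters to the front (rotate right by 2), then delete the last 3 characters.
On "suiceduyzfh": the first step gives "fhsuiceduyz", and the second then gives "fhsuiced".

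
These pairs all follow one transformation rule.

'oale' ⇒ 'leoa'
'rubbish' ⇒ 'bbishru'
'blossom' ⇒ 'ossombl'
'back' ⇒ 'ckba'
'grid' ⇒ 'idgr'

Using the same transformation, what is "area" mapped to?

Each output is the input with this applied: move the first 2 characters to the end (rotate left by 2).
Doing the same to "area": "eaar".

eaar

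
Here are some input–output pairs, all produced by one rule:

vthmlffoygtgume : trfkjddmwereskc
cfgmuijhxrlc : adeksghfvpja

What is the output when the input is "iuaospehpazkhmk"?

The rule is to shift every letter 2 places backward in the alphabet (wrapping around).
"iuaospehpazkhmk" → "gsymqncfnyxifki".

gsymqncfnyxifki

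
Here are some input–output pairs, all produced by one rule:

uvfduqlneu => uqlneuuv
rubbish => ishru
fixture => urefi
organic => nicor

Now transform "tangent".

entta

Looking at the pairs, the operation is to move the first 2 characters to the end (rotate left by 2), then delete the first 2 characters.
Starting from "tangent": after the first operation, "ngentta"; after the second, "entta".
(Check on "rubbish": → "bbishru" → "ishru" ✓)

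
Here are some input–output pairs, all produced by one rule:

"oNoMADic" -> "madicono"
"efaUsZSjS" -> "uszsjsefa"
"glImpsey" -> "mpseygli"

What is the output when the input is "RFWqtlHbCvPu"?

What's happening: move the first 3 characters to the end (rotate left by 3), then convert every letter to lowercase.
For "RFWqtlHbCvPu", step one produces "qtlHbCvPuRFW"; step two turns that into "qtlhbcvpurfw".

qtlhbcvpurfw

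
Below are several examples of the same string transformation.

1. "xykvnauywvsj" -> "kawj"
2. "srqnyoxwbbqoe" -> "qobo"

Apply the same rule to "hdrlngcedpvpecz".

Rule — keep one character in every 3, starting at position 3 (positions 3rd, 6th, 9th, ...).
On "hdrlngcedpvpecz" that produces "rgdpz".

rgdpz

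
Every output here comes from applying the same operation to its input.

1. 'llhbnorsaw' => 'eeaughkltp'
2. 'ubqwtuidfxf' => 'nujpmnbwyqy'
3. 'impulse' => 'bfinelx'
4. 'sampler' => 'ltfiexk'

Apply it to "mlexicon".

fexqbvhg

What's happening: shift every letter 7 places backward in the alphabet (wrapping around).
For "mlexicon" the result is "fexqbvhg".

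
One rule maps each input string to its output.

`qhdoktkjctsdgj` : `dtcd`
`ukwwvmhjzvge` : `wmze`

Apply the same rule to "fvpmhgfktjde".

pgte

The rule is to keep one character in every 3, starting at position 3 (positions 3rd, 6th, 9th, ...).
For "fvpmhgfktjde" the result is "pgte".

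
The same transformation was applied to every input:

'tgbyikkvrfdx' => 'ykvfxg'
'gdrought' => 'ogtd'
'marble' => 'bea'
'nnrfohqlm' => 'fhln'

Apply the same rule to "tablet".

Looking at the pairs, the operation is to keep every other character starting from the second (positions 2nd, 4th, 6th, ...), then move the first character to the end.
For "tablet" the result is "lta".
(Check on "gdrought": → "dogt" → "ogtd" ✓)

lta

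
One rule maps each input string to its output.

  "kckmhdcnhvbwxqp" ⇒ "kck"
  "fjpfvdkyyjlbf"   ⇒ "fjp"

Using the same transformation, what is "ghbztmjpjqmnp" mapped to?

ghb

The pattern: keep only the first 3 characters.
For "ghbztmjpjqmnp" the result is "ghb".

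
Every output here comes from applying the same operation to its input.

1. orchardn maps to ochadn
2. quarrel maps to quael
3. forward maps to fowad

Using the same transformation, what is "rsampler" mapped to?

sample

In each case the input is transformed by: remove every "r".
On "rsampler" that produces "sample".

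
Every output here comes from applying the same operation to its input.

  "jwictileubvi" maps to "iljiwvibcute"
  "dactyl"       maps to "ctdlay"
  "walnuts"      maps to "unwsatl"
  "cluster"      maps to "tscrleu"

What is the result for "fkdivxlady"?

Looking at the pairs, the operation is to take characters alternately from the front and the back (1st, last, 2nd, 2nd-last, ...), then move the last 2 characters to the front (rotate right by 2).
For "fkdivxlady", step one produces "fykddailvx"; step two turns that into "vxfykddail".

vxfykddail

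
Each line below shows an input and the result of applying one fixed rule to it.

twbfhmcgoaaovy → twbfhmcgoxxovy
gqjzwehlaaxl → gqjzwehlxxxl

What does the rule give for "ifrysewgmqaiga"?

ifrysewgmqxigx

The pattern: replace every "a" with "x".
For "ifrysewgmqaiga" the result is "ifrysewgmqxigx".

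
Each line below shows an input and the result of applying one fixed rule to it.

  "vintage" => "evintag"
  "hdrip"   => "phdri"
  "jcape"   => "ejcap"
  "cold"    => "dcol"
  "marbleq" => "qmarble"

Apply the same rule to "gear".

rgea

The rule is to move the last character to the front.
For "gear" the result is "rgea".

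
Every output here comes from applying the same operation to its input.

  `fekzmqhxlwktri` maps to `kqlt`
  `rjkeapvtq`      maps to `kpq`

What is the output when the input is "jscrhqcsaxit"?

cqat

Each output is the input with this applied: keep one character in every 3, starting at position 3 (positions 3rd, 6th, 9th, ...).
"jscrhqcsaxit" → "cqat".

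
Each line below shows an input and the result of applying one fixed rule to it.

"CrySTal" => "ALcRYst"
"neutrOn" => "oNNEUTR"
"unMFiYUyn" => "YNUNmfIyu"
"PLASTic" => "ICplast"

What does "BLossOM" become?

Each output is the input with this applied: flip the case of every letter, then move the last 2 characters to the front (rotate right by 2).
"BLossOM" → "blOSSom" → "omblOSS".

omblOSS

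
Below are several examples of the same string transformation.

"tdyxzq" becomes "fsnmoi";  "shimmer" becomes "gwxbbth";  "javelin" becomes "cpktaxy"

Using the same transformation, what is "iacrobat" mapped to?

iprgdqpx

The rule is to shift every letter 11 places backward in the alphabet (wrapping around), then swap the first and last characters.
On "iacrobat": the first step gives "xprgdqpi", and the second then gives "iprgdqpx".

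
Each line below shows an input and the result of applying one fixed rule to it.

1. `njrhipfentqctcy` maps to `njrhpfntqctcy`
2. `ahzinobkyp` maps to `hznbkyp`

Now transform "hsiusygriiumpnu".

hssygrmpn

The rule is to remove every vowel.
Doing the same to "hsiusygriiumpnu": "hssygrmpn".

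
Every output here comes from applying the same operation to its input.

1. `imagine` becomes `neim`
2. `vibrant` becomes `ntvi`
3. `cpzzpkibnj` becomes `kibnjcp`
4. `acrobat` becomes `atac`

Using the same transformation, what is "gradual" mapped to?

In each case the input is transformed by: move the first 2 characters to the end (rotate left by 2), then delete the first 3 characters.
For "gradual", step one produces "adualgr"; step two turns that into "algr".

algr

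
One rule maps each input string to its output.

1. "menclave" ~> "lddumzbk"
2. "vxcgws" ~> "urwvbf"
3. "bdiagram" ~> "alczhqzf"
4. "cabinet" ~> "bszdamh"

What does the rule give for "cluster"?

Each output is the input with this applied: take characters alternately from the front and the back (1st, last, 2nd, 2nd-last, ...), then shift every letter 1 place backward in the alphabet (wrapping around).
Working it through for "cluster": intermediate "crleuts", final "bqkdtsr".

bqkdtsr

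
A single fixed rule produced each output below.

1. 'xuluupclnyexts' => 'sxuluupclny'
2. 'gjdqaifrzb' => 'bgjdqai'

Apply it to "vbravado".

ovbra

The pattern: move the last character to the front, then delete the last 3 characters.
Applying both steps to "vbravado": "ovbravad", then "ovbra".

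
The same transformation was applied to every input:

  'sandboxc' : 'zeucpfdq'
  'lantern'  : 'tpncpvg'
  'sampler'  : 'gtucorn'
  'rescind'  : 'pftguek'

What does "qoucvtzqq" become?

sssqwexvb

The transformation: shift every letter 2 places forward in the alphabet (wrapping around), then move the last 2 characters to the front (rotate right by 2).
Applying both steps to "qoucvtzqq": "sqwexvbss", then "sssqwexvb".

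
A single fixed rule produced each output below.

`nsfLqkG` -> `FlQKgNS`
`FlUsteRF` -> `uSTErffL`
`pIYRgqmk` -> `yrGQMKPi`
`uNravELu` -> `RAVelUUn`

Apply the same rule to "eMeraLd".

What's happening: move the first 2 characters to the end (rotate left by 2), then flip the case of every letter.
For "eMeraLd", step one produces "eraLdeM"; step two turns that into "ERAlDEm".

ERAlDEm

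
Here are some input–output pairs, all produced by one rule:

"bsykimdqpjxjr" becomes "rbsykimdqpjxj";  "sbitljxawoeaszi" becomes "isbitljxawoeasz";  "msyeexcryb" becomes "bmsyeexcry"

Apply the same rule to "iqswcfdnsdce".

Rule — move the last character to the front.
For "iqswcfdnsdce" the result is "eiqswcfdnsdc".

eiqswcfdnsdc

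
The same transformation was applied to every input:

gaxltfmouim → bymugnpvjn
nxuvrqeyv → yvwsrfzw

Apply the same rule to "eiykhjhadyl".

jzlikibezm

The transformation: shift every letter 1 place forward in the alphabet (wrapping around), then delete the first character.
"eiykhjhadyl" → "fjzlikibezm" → "jzlikibezm".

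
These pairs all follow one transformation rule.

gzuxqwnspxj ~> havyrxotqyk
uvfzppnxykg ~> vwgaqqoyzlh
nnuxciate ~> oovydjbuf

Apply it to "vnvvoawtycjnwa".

The rule is to shift every letter 1 place forward in the alphabet (wrapping around).
So "vnvvoawtycjnwa" becomes "wowwpbxuzdkoxb".

wowwpbxuzdkoxb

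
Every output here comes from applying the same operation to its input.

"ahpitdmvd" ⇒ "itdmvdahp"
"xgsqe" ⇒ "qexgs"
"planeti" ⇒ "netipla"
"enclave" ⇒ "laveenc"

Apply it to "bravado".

vadobra

What's happening: move the first 3 characters to the end (rotate left by 3).
"bravado" → "vadobra".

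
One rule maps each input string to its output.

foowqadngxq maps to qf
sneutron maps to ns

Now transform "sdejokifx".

The rule is to move the last character to the front, then keep only the first 2 characters.
On "sdejokifx" that produces "xs".

xs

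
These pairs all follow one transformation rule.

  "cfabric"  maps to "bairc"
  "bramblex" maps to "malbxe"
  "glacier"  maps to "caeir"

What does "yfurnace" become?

In each case the input is transformed by: swap each adjacent pair of characters (1↔2, 3↔4, ...), then delete the first 2 characters.
Applying that to "yfurnace" gives "ruanec".
(Check on "cfabric": → "fcbairc" → "bairc" ✓)

ruanec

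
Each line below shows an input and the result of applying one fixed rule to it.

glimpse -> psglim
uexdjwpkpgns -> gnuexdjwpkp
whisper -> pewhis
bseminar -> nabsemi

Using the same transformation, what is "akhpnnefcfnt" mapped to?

fnakhpnnefc

In each case the input is transformed by: delete the last character, then move the last 2 characters to the front (rotate right by 2).
Doing the same to "akhpnnefcfnt": "fnakhpnnefc".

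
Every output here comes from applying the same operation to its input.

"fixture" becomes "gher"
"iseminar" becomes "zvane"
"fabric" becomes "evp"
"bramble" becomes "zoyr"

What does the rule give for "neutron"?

In each case the input is transformed by: shift every letter 13 places forward in the alphabet (wrapping around) — i.e. ROT13, then delete the first 3 characters.
On "neutron": the first step gives "arhgeba", and the second then gives "geba".

geba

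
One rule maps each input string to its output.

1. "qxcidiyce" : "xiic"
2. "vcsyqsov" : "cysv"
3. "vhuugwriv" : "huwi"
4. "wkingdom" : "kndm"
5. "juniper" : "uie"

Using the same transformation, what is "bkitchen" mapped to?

kthn

The transformation: keep every other character starting from the second (positions 2nd, 4th, 6th, ...).
So "bkitchen" becomes "kthn".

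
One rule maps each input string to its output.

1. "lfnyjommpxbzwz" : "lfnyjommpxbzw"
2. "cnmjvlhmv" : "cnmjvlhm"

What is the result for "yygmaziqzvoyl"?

In each case the input is transformed by: delete the last character.
Applying that to "yygmaziqzvoyl" gives "yygmaziqzvoy".

yygmaziqzvoy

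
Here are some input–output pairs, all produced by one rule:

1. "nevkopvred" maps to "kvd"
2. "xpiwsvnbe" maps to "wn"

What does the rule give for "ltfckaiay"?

Each output is the input with this applied: delete the first 2 characters, then keep one character in every 3, starting at position 2 (positions 2nd, 5th, 8th, ...).
For "ltfckaiay", step one produces "fckaiay"; step two turns that into "ci".

ci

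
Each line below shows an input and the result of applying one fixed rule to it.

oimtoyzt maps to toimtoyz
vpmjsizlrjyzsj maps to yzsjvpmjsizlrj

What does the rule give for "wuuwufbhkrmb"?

rmbwuuwufbhk

The rule is to move the first 3 characters to the end (rotate left by 3), then swap the front and back halves of the string.
For "wuuwufbhkrmb", step one produces "wufbhkrmbwuu"; step two turns that into "rmbwuuwufbhk".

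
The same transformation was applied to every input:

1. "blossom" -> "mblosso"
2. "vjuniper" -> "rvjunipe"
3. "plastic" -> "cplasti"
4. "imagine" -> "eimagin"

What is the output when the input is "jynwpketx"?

The rule is to move the last character to the front.
For "jynwpketx" the result is "xjynwpket".

xjynwpket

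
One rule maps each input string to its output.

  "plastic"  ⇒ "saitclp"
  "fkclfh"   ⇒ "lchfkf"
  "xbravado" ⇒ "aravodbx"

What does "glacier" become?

caeirlg

The rule is to swap each adjacent pair of characters (1↔2, 3↔4, ...), then move the first 2 characters to the end (rotate left by 2).
Applying both steps to "glacier": "lgcaeir", then "caeirlg".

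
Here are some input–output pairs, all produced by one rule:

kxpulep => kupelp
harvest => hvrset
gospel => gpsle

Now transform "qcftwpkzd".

qtfpwzkd

The rule is to swap each adjacent pair of characters (1↔2, 3↔4, ...), then delete the first character.
Starting from "qcftwpkzd": after the first operation, "cqtfpwzkd"; after the second, "qtfpwzkd".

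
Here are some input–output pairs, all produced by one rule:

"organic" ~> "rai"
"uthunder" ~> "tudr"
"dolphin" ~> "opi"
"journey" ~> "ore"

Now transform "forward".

Looking at the pairs, the operation is to keep every other character starting from the second (positions 2nd, 4th, 6th, ...).
"forward" → "owr".

owr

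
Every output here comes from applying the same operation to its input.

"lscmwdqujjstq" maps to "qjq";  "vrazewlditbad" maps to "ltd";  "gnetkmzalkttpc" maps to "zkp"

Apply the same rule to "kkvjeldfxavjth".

Looking at the pairs, the operation is to keep one character in every 3, starting at position 1 (positions 1st, 4th, 7th, ...), then keep only the last 3 characters.
Starting from "kkvjeldfxavjth": after the first operation, "kjdat"; after the second, "dat".

dat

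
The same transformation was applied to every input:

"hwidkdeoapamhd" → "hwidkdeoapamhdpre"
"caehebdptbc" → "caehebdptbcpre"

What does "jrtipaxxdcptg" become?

jrtipaxxdcptgpre

The rule is to append "pre".
Doing the same to "jrtipaxxdcptg": "jrtipaxxdcptgpre".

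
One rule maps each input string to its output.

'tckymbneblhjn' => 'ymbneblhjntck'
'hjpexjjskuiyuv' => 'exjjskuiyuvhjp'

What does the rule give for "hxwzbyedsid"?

zbyedsidhxw

What's happening: move the first 3 characters to the end (rotate left by 3).
So "hxwzbyedsid" becomes "zbyedsidhxw".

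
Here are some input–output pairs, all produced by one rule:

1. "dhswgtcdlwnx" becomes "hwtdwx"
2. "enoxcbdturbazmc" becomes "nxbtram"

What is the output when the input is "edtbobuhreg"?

dbbhe

The rule is to keep every other character starting from the second (positions 2nd, 4th, 6th, ...).
"edtbobuhreg" → "dbbhe".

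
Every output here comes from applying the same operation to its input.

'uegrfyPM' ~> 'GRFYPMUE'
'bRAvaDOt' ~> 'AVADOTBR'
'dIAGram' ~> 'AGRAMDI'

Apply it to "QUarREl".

ARRELQU

Each output is the input with this applied: move the first 2 characters to the end (rotate left by 2), then convert every letter to uppercase.
Working it through for "QUarREl": intermediate "arRElQU", final "ARRELQU".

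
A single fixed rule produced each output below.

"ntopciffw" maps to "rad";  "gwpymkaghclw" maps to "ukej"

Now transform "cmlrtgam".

Each output is the input with this applied: shift every letter 2 places backward in the alphabet (wrapping around), then keep one character in every 3, starting at position 2 (positions 2nd, 5th, 8th, ...).
"cmlrtgam" → "akjpreyk" → "krk".
(Check on "ntopciffw": → "lrmnagddu" → "rad" ✓)

krk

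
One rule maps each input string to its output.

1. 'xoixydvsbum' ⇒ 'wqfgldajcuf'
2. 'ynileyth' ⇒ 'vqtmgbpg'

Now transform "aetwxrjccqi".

What's happening: shift every letter 8 places forward in the alphabet (wrapping around), then move the first character to the end.
On "aetwxrjccqi": the first step gives "imbefzrkkyq", and the second then gives "mbefzrkkyqi".

mbefzrkkyqi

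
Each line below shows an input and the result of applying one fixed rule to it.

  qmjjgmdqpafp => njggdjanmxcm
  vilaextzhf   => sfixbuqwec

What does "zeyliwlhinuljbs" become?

Rule — shift every letter 3 places backward in the alphabet (wrapping around).
"zeyliwlhinuljbs" → "wbviftiefkrigyp".

wbviftiefkrigyp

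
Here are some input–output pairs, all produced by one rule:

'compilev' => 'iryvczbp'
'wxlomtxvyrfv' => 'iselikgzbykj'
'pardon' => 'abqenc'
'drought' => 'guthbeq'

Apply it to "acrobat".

gnobepn

What's happening: reverse the string, then shift every letter 13 places forward in the alphabet (wrapping around) — i.e. ROT13.
Starting from "acrobat": after the first operation, "taborca"; after the second, "gnobepn".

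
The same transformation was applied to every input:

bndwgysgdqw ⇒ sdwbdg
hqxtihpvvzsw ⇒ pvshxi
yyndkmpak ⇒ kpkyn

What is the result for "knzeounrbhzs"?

What's happening: keep every other character starting from the first (positions 1st, 3rd, 5th, ...), then move the last 3 characters to the front (rotate right by 3).
Applying both steps to "knzeounrbhzs": "kzonbz", then "nbzkzo".

nbzkzo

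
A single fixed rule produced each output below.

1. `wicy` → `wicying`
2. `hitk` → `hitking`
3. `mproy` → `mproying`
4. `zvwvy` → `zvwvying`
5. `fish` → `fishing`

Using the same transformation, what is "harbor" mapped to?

The transformation: append "ing".
Doing the same to "harbor": "harboring".

harboring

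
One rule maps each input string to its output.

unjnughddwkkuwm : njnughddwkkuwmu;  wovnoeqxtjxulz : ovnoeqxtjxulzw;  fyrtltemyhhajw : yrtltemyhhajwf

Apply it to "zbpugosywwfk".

bpugosywwfkz

Rule — move the first character to the end.
Doing the same to "zbpugosywwfk": "bpugosywwfkz".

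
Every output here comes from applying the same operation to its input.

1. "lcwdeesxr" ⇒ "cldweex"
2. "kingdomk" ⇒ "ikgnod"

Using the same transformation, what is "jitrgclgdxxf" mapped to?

ijrtcgglxd

The transformation: swap each adjacent pair of characters (1↔2, 3↔4, ...), then delete the last 2 characters.
On "jitrgclgdxxf": the first step gives "ijrtcgglxdfx", and the second then gives "ijrtcgglxd".
(Check on "lcwdeesxr": → "cldweexsr" → "cldweex" ✓)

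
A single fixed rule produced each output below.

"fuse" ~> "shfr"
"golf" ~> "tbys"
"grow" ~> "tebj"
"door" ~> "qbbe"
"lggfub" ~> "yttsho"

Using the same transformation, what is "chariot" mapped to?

Each output is the input with this applied: shift every letter 13 places forward in the alphabet (wrapping around) — i.e. ROT13.
On "chariot" that produces "punevbg".

punevbg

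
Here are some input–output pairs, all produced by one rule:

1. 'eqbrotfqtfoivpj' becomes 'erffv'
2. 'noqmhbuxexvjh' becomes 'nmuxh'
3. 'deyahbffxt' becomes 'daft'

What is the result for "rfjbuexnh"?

In each case the input is transformed by: keep one character in every 3, starting at position 1 (positions 1st, 4th, 7th, ...).
Applying that to "rfjbuexnh" gives "rbx".

rbx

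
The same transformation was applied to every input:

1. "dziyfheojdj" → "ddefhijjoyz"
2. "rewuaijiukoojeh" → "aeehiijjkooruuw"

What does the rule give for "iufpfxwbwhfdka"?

Each output is the input with this applied: sort the characters into alphabetical order.
On "iufpfxwbwhfdka" that produces "abdfffhikpuwwx".

abdfffhikpuwwx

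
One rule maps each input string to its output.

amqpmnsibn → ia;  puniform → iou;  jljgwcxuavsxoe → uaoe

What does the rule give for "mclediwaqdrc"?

Rule — move the first 3 characters to the end (rotate left by 3), then keep only the vowels.
Applying that to "mclediwaqdrc" gives "eia".

eia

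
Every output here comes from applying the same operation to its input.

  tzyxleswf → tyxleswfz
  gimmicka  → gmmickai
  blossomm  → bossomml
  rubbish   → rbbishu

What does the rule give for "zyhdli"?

zhdliy

Looking at the pairs, the operation is to move the first character to the end, then swap the first and last characters.
For "zyhdli", step one produces "yhdliz"; step two turns that into "zhdliy".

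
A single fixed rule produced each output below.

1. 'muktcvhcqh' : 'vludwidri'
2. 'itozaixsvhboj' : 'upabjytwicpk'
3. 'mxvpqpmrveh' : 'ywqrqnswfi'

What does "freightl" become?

sfjhium

What's happening: shift every letter 1 place forward in the alphabet (wrapping around), then delete the first character.
Applying both steps to "freightl": "gsfjhium", then "sfjhium".
(Check on "itozaixsvhboj": → "jupabjytwicpk" → "upabjytwicpk" ✓)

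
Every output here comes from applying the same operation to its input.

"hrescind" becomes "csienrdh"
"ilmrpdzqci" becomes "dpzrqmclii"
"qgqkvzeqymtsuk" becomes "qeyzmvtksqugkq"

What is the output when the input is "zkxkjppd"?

Looking at the pairs, the operation is to take characters alternately from the front and the back (1st, last, 2nd, 2nd-last, ...), then reverse the string.
Working it through for "zkxkjppd": intermediate "zdkpxpkj", final "jkpxpkdz".

jkpxpkdz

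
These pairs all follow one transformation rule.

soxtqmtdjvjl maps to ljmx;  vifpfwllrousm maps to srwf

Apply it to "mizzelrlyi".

ylz

Each output is the input with this applied: keep one character in every 3, starting at position 3 (positions 3rd, 6th, 9th, ...), then reverse the string.
"mizzelrlyi" → "zly" → "ylz".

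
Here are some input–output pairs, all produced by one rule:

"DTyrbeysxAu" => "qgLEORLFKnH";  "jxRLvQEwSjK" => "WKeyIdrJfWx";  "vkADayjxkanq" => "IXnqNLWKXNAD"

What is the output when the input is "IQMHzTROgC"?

The rule is to shift every letter 13 places forward in the alphabet (wrapping around) — i.e. ROT13, then flip the case of every letter.
For "IQMHzTROgC" the result is "vdzuMgebTp".

vdzuMgebTp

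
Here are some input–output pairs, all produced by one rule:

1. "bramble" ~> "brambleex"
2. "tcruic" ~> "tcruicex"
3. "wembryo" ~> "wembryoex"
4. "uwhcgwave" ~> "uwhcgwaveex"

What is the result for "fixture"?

fixtureex

Each output is the input with this applied: append "ex".
For "fixture" the result is "fixtureex".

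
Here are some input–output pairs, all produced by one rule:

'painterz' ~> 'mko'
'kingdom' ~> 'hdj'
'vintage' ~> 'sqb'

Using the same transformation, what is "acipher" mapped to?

In each case the input is transformed by: shift every letter 3 places backward in the alphabet (wrapping around), then keep one character in every 3, starting at position 1 (positions 1st, 4th, 7th, ...).
For "acipher", step one produces "xzfmebo"; step two turns that into "xmo".
(Check on "painterz": → "mxfkqbow" → "mko" ✓)

xmo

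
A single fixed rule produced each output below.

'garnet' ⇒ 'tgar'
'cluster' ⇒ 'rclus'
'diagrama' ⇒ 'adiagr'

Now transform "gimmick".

kgimm

In each case the input is transformed by: move the last character to the front, then delete the last 2 characters.
"gimmick" → "kgimm".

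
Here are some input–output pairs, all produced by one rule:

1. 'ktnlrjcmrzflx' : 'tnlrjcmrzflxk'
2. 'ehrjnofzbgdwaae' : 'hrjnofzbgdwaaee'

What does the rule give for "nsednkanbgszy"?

Each output is the input with this applied: move the first character to the end.
So "nsednkanbgszy" becomes "sednkanbgszyn".

sednkanbgszyn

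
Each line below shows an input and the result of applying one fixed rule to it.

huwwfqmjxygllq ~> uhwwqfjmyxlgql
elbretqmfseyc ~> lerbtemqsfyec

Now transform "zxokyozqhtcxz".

The pattern: swap each adjacent pair of characters (1↔2, 3↔4, ...).
So "zxokyozqhtcxz" becomes "xzkooyqzthxcz".

xzkooyqzthxcz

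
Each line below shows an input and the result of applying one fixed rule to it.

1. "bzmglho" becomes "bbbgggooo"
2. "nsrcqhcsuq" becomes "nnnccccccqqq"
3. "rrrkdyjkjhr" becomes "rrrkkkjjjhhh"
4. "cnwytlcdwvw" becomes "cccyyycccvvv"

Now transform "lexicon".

llliiinnn

In each case the input is transformed by: keep one character in every 3, starting at position 1 (positions 1st, 4th, 7th, ...), then repeat every character 3 times.
For "lexicon", step one produces "lin"; step two turns that into "llliiinnn".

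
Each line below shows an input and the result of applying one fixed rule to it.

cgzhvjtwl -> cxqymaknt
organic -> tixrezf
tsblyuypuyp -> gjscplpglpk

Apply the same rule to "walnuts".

The pattern: swap the first and last characters, then shift every letter 9 places backward in the alphabet (wrapping around).
Starting from "walnuts": after the first operation, "salnutw"; after the second, "jrcelkn".

jrcelkn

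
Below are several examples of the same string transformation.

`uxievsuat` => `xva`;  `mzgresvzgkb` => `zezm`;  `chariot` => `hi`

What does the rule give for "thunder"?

In each case the input is transformed by: swap the first and last characters, then keep one character in every 3, starting at position 2 (positions 2nd, 5th, 8th, ...).
Applying both steps to "thunder": "rhundet", then "hd".

hd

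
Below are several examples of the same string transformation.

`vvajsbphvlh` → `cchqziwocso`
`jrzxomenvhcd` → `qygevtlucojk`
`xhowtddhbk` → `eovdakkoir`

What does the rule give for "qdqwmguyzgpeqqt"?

xkxdtnbfgnwlxxa

Each output is the input with this applied: shift every letter 7 places forward in the alphabet (wrapping around).
For "qdqwmguyzgpeqqt" the result is "xkxdtnbfgnwlxxa".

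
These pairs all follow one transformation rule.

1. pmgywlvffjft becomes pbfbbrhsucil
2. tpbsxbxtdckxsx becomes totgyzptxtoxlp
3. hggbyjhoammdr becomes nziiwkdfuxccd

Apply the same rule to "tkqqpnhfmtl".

Rule — reverse the string, then shift every letter 4 places backward in the alphabet (wrapping around).
Applying both steps to "tkqqpnhfmtl": "ltmfhnpqqkt", then "hpibdjlmmgp".
(Check on "pmgywlvffjft": → "tfjffvlwygmp" → "pbfbbrhsucil" ✓)

hpibdjlmmgp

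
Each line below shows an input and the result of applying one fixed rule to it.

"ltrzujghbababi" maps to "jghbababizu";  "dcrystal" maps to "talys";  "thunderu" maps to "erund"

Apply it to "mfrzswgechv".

wgechvzs

What's happening: delete the first 3 characters, then move the first 2 characters to the end (rotate left by 2).
Working it through for "mfrzswgechv": intermediate "zswgechv", final "wgechvzs".
(Check on "thunderu": → "nderu" → "erund" ✓)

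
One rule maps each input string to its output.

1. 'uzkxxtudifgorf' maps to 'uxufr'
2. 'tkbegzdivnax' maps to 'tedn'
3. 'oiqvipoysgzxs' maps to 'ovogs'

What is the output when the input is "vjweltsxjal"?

vesa

The transformation: keep one character in every 3, starting at position 1 (positions 1st, 4th, 7th, ...).
Applying that to "vjweltsxjal" gives "vesa".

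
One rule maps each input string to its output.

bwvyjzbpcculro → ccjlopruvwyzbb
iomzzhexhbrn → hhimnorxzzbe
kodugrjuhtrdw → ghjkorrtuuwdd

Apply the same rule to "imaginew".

Looking at the pairs, the operation is to sort the characters into alphabetical order, then move the first 2 characters to the end (rotate left by 2).
Starting from "imaginew": after the first operation, "aegiimnw"; after the second, "giimnwae".

giimnwae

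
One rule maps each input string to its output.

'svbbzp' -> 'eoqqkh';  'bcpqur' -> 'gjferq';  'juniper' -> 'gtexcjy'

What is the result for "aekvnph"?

weckztp

In each case the input is transformed by: shift every letter 11 places backward in the alphabet (wrapping around), then reverse the string.
"aekvnph" → "ptzkcew" → "weckztp".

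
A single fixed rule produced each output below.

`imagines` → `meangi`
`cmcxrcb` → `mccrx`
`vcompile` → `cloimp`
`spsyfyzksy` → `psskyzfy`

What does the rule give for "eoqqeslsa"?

osqlqse

Looking at the pairs, the operation is to take characters alternately from the front and the back (1st, last, 2nd, 2nd-last, ...), then delete the first 2 characters.
Applying both steps to "eoqqeslsa": "eaosqlqse", then "osqlqse".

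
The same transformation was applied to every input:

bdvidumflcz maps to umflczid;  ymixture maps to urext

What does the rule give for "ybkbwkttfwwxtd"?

kttfwwxtdbw

The rule is to delete the first 3 characters, then move the first 2 characters to the end (rotate left by 2).
Starting from "ybkbwkttfwwxtd": after the first operation, "bwkttfwwxtd"; after the second, "kttfwwxtdbw".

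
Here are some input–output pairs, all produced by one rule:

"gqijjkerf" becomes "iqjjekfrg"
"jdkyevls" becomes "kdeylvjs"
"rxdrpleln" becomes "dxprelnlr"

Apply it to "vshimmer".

hsmiemvr

Rule — move the first character to the end, then swap each adjacent pair of characters (1↔2, 3↔4, ...).
"vshimmer" → "shimmerv" → "hsmiemvr".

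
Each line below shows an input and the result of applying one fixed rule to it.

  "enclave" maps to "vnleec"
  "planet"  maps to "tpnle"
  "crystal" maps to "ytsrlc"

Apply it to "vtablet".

vttleb

Looking at the pairs, the operation is to sort the characters into reverse alphabetical order, then delete the last character.
"vtablet" → "vttleba" → "vttleb".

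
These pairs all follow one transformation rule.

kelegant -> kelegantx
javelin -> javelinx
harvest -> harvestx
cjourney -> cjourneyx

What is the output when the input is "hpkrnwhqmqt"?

hpkrnwhqmqtx

In each case the input is transformed by: append "x".
So "hpkrnwhqmqt" becomes "hpkrnwhqmqtx".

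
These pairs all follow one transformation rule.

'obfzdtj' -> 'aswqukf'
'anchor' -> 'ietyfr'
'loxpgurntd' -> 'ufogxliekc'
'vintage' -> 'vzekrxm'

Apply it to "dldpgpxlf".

The rule is to shift every letter 9 places backward in the alphabet (wrapping around), then swap the first and last characters.
On "dldpgpxlf" that produces "wcugxgocu".

wcugxgocu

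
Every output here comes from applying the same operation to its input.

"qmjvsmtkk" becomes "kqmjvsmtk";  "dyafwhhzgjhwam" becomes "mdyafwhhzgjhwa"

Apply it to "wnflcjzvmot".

twnflcjzvmo

The pattern: move the last character to the front.
"wnflcjzvmot" → "twnflcjzvmo".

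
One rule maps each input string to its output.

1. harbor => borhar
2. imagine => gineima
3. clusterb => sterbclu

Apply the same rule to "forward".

The rule is to move the first 3 characters to the end (rotate left by 3).
For "forward" the result is "wardfor".

wardfor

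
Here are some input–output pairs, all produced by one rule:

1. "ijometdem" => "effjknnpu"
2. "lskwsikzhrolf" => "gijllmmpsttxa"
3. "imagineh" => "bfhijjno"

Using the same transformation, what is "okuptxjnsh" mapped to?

iklopqtuvy

In each case the input is transformed by: sort the characters into alphabetical order, then shift every letter 1 place forward in the alphabet (wrapping around).
Working it through for "okuptxjnsh": intermediate "hjknopstux", final "iklopqtuvy".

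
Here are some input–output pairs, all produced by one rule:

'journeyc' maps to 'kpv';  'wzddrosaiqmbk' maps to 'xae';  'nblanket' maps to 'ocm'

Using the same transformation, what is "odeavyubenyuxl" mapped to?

pef

In each case the input is transformed by: shift every letter 1 place forward in the alphabet (wrapping around), then keep only the first 3 characters.
Applying both steps to "odeavyubenyuxl": "pefbwzvcfozvym", then "pef".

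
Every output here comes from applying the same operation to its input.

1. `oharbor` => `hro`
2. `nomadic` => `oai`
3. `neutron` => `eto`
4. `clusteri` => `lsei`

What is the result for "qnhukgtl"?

nugl

Each output is the input with this applied: keep every other character starting from the second (positions 2nd, 4th, 6th, ...).
For "qnhukgtl" the result is "nugl".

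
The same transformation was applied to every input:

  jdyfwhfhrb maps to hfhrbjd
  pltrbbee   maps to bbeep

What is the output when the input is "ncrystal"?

The transformation: swap the front and back halves of the string, then delete the last 3 characters.
"ncrystal" → "stalncry" → "staln".

staln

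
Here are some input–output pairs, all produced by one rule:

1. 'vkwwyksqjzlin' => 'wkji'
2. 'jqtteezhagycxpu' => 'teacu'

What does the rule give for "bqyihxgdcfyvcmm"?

Rule — keep one character in every 3, starting at position 3 (positions 3rd, 6th, 9th, ...).
For "bqyihxgdcfyvcmm" the result is "yxcvm".

yxcvm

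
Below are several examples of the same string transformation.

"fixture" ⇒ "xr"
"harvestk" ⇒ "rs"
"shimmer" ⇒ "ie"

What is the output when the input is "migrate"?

The rule is to keep one character in every 3, starting at position 3 (positions 3rd, 6th, 9th, ...).
On "migrate" that produces "gt".

gt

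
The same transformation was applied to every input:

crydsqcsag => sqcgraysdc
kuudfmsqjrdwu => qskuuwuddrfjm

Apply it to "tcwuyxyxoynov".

xytvcownuyyox

Rule — take characters alternately from the front and the back (1st, last, 2nd, 2nd-last, ...), then move the last 2 characters to the front (rotate right by 2).
Starting from "tcwuyxyxoynov": after the first operation, "tvcownuyyoxxy"; after the second, "xytvcownuyyox".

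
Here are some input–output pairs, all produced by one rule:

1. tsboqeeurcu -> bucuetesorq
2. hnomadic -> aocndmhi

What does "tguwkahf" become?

awfugthk

The transformation: sort the characters into alphabetical order, then take characters alternately from the front and the back (1st, last, 2nd, 2nd-last, ...).
"tguwkahf" → "afghktuw" → "awfugthk".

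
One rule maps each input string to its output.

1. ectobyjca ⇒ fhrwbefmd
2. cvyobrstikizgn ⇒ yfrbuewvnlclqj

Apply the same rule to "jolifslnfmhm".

rmloviqopipk

The rule is to swap each adjacent pair of characters (1↔2, 3↔4, ...), then shift every letter 3 places forward in the alphabet (wrapping around).
Working it through for "jolifslnfmhm": intermediate "ojilsfnlmfmh", final "rmloviqopipk".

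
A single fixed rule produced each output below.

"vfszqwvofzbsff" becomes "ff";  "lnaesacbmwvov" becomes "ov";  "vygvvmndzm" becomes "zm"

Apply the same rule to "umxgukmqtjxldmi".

What's happening: keep only the last 2 characters.
On "umxgukmqtjxldmi" that produces "mi".

mi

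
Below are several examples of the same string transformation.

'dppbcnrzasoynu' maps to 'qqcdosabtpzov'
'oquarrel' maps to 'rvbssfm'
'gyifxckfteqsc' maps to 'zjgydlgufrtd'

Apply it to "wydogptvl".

zephquwm

The rule is to shift every letter 1 place forward in the alphabet (wrapping around), then delete the first character.
Working it through for "wydogptvl": intermediate "xzephquwm", final "zephquwm".
(Check on "gyifxckfteqsc": → "hzjgydlgufrtd" → "zjgydlgufrtd" ✓)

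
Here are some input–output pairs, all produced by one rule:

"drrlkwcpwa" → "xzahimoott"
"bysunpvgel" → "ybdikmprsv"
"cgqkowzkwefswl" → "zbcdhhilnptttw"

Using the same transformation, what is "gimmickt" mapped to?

The pattern: sort the characters into alphabetical order, then shift every letter 3 places backward in the alphabet (wrapping around).
On "gimmickt": the first step gives "cgiikmmt", and the second then gives "zdffhjjq".

zdffhjjq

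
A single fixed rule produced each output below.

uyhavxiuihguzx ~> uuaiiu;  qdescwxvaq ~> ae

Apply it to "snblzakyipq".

ia

Rule — take characters alternately from the front and the back (1st, last, 2nd, 2nd-last, ...), then keep only the vowels.
For "snblzakyipq", step one produces "sqnpbilyzka"; step two turns that into "ia".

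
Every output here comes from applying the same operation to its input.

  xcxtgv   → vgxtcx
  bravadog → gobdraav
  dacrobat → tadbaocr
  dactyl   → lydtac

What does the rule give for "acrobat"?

taabcor

What's happening: move the last character to the front, then take characters alternately from the front and the back (1st, last, 2nd, 2nd-last, ...).
For "acrobat", step one produces "tacroba"; step two turns that into "taabcor".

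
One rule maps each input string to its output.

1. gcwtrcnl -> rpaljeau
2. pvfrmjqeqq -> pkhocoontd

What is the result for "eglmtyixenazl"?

In each case the input is transformed by: move the first 3 characters to the end (rotate left by 3), then shift every letter 2 places backward in the alphabet (wrapping around).
Applying both steps to "eglmtyixenazl": "mtyixenazlegl", then "krwgvclyxjcej".

krwgvclyxjcej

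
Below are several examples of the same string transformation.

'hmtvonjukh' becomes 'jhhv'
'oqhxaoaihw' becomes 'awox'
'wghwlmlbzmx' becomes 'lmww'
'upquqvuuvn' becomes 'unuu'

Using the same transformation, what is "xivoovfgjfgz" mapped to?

Rule — keep one character in every 3, starting at position 1 (positions 1st, 4th, 7th, ...), then swap the front and back halves of the string.
So "xivoovfgjfgz" becomes "ffxo".

ffxo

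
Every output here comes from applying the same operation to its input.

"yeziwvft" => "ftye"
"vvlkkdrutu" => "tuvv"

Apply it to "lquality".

tylq

The transformation: move the first 2 characters to the end (rotate left by 2), then keep only the last 4 characters.
Working it through for "lquality": intermediate "ualitylq", final "tylq".
(Check on "yeziwvft": → "ziwvftye" → "ftye" ✓)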